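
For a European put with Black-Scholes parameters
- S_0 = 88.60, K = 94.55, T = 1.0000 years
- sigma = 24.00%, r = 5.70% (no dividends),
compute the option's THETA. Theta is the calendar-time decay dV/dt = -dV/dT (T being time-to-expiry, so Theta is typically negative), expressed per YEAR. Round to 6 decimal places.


Answer: Theta = -1.370111

Derivation:
d1 = 0.0866794271; d2 = -0.1533205729
phi(d1) = 0.3974464008; exp(-qT) = 1.0000000000; exp(-rT) = 0.9445940694
Theta = -S*exp(-qT)*phi(d1)*sigma/(2*sqrt(T)) + r*K*exp(-rT)*N(-d2) - q*S*exp(-qT)*N(-d1)
N(-d1) = 0.4654631648; N(-d2) = 0.5609272612; sqrt(T) = 1.0000000000
Term 1 = -88.6000 * 1.0000000000 * 0.3974464008 * 0.2400 / (2 * 1.0000000000) = -4.2256501333
Term 2 = 0.0570 * 94.5500 * 0.9445940694 * 0.5609272612 = 2.8555393600
Term 3 = 0 (no dividend yield, q = 0)
Theta = -4.2256501333 + (2.8555393600) + (0.0000000000) = -1.370111


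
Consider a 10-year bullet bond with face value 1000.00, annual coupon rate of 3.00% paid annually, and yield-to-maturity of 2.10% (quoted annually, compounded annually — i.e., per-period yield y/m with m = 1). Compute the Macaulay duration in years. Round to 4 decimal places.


Coupon per period c = face * coupon_rate / m = 30.000000
Periods per year m = 1; per-period yield y/m = 0.021000
Number of cashflows N = 10
Cashflows (t years, CF_t, discount factor 1/(1+y/m)^(m*t), PV):
  t = 1.0000: CF_t = 30.000000, DF = 0.979432, PV = 29.382958
  t = 2.0000: CF_t = 30.000000, DF = 0.959287, PV = 28.778607
  t = 3.0000: CF_t = 30.000000, DF = 0.939556, PV = 28.186687
  t = 4.0000: CF_t = 30.000000, DF = 0.920231, PV = 27.606941
  t = 5.0000: CF_t = 30.000000, DF = 0.901304, PV = 27.039119
  t = 6.0000: CF_t = 30.000000, DF = 0.882766, PV = 26.482977
  t = 7.0000: CF_t = 30.000000, DF = 0.864609, PV = 25.938273
  t = 8.0000: CF_t = 30.000000, DF = 0.846826, PV = 25.404773
  t = 9.0000: CF_t = 30.000000, DF = 0.829408, PV = 24.882246
  t = 10.0000: CF_t = 1030.000000, DF = 0.812349, PV = 836.719333
Price P = sum_t PV_t = 1080.421914
Macaulay numerator sum_t t * PV_t:
  t * PV_t at t = 1.0000: 29.382958
  t * PV_t at t = 2.0000: 57.557214
  t * PV_t at t = 3.0000: 84.560060
  t * PV_t at t = 4.0000: 110.427764
  t * PV_t at t = 5.0000: 135.195597
  t * PV_t at t = 6.0000: 158.897862
  t * PV_t at t = 7.0000: 181.567912
  t * PV_t at t = 8.0000: 203.238184
  t * PV_t at t = 9.0000: 223.940212
  t * PV_t at t = 10.0000: 8367.193331
Macaulay duration D = (sum_t t * PV_t) / P = 9551.961094 / 1080.421914 = 8.840955

Answer: Macaulay duration = 8.8410 years


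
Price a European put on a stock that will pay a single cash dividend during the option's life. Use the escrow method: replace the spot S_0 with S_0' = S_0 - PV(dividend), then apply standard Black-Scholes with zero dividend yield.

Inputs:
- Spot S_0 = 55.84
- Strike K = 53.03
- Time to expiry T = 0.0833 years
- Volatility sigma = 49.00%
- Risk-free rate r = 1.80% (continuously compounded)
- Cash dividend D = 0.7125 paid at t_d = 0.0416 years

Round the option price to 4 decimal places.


Answer: Price = 2.0802

Derivation:
PV(D) = D * exp(-r * t_d) = 0.7125 * 0.99925148 = 0.71196668
S_0' = S_0 - PV(D) = 55.8400 - 0.71196668 = 55.12803332
d1 = (ln(S_0'/K) + (r + sigma^2/2)*T) / (sigma*sqrt(T)) = 0.35567271
d2 = d1 - sigma*sqrt(T) = 0.21425019
exp(-rT) = 0.99850172
N(-d1) = 0.36104284; N(-d2) = 0.41517598
P = K * exp(-rT) * N(-d2) - S_0' * N(-d1) = 53.0300 * 0.99850172 * 0.41517598 - 55.12803332 * 0.36104284 = 2.0802


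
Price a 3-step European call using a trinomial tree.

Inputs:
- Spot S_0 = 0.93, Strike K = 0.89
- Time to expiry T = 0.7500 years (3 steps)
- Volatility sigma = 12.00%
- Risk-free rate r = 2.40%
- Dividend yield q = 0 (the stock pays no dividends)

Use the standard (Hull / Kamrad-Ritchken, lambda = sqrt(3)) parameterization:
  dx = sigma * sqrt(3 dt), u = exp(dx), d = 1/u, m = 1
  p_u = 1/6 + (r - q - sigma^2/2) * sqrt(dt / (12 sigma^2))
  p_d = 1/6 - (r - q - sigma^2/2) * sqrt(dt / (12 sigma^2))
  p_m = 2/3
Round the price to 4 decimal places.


Answer: Price = V(0,0) = 0.0727

Derivation:
dt = T/N = 0.250000; dx = sigma*sqrt(3*dt) = 0.103923
u = exp(dx) = 1.109515; d = 1/u = 0.901295
p_u = 0.186874, p_m = 0.666667, p_d = 0.146459
Discount per step: exp(-r*dt) = 0.994018
Stock lattice S(k, j) with j the centered position index:
  k=0: S(0,+0) = 0.9300
  k=1: S(1,-1) = 0.8382; S(1,+0) = 0.9300; S(1,+1) = 1.0318
  k=2: S(2,-2) = 0.7555; S(2,-1) = 0.8382; S(2,+0) = 0.9300; S(2,+1) = 1.0318; S(2,+2) = 1.1449
  k=3: S(3,-3) = 0.6809; S(3,-2) = 0.7555; S(3,-1) = 0.8382; S(3,+0) = 0.9300; S(3,+1) = 1.0318; S(3,+2) = 1.1449; S(3,+3) = 1.2702
Terminal payoffs V(N, j) = max(S_T - K, 0):
  V(3,-3) = 0.000000; V(3,-2) = 0.000000; V(3,-1) = 0.000000; V(3,+0) = 0.040000; V(3,+1) = 0.141849; V(3,+2) = 0.254852; V(3,+3) = 0.380231
Backward induction: V(k, j) = exp(-r*dt) * [p_u * V(k+1, j+1) + p_m * V(k+1, j) + p_d * V(k+1, j-1)]
  V(2,-2) = exp(-r*dt) * [p_u*0.000000 + p_m*0.000000 + p_d*0.000000] = 0.000000
  V(2,-1) = exp(-r*dt) * [p_u*0.040000 + p_m*0.000000 + p_d*0.000000] = 0.007430
  V(2,+0) = exp(-r*dt) * [p_u*0.141849 + p_m*0.040000 + p_d*0.000000] = 0.052856
  V(2,+1) = exp(-r*dt) * [p_u*0.254852 + p_m*0.141849 + p_d*0.040000] = 0.147164
  V(2,+2) = exp(-r*dt) * [p_u*0.380231 + p_m*0.254852 + p_d*0.141849] = 0.260166
  V(1,-1) = exp(-r*dt) * [p_u*0.052856 + p_m*0.007430 + p_d*0.000000] = 0.014742
  V(1,+0) = exp(-r*dt) * [p_u*0.147164 + p_m*0.052856 + p_d*0.007430] = 0.063445
  V(1,+1) = exp(-r*dt) * [p_u*0.260166 + p_m*0.147164 + p_d*0.052856] = 0.153545
  V(0,+0) = exp(-r*dt) * [p_u*0.153545 + p_m*0.063445 + p_d*0.014742] = 0.072712


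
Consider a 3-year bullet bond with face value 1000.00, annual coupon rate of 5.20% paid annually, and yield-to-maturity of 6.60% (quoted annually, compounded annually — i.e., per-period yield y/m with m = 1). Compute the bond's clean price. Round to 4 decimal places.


Coupon per period c = face * coupon_rate / m = 52.000000
Periods per year m = 1; per-period yield y/m = 0.066000
Number of cashflows N = 3
Cashflows (t years, CF_t, discount factor 1/(1+y/m)^(m*t), PV):
  t = 1.0000: CF_t = 52.000000, DF = 0.938086, PV = 48.780488
  t = 2.0000: CF_t = 52.000000, DF = 0.880006, PV = 45.760308
  t = 3.0000: CF_t = 1052.000000, DF = 0.825521, PV = 868.448613
Price P = sum_t PV_t = 962.989408

Answer: Price = 962.9894


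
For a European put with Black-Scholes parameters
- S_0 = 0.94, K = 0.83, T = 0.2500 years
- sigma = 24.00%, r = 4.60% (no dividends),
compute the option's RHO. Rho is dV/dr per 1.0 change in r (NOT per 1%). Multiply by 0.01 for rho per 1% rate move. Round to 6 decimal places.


d1 = 1.1929514539; d2 = 1.0729514539
phi(d1) = 0.1958306314; exp(-qT) = 1.0000000000; exp(-rT) = 0.9885658722
N(-d2) = 0.1416464491
Rho = -K*T*exp(-rT)*N(-d2) = -0.8300 * 0.2500 * 0.9885658722 * 0.1416464491 = -0.029056

Answer: Rho = -0.029056


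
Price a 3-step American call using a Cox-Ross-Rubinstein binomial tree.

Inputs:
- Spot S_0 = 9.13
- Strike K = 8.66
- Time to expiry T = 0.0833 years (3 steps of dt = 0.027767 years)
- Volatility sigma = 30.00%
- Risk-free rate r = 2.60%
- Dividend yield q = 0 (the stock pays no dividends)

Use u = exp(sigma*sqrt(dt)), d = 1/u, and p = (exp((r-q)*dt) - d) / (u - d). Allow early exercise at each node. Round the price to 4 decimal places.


Answer: Price = V(0,0) = 0.5919

Derivation:
dt = T/N = 0.027767
u = exp(sigma*sqrt(dt)) = 1.051261; d = 1/u = 0.951239
p = (exp((r-q)*dt) - d) / (u - d) = 0.494725
Discount per step: exp(-r*dt) = 0.999278
Stock lattice S(k, i) with i counting down-moves:
  k=0: S(0,0) = 9.1300
  k=1: S(1,0) = 9.5980; S(1,1) = 8.6848
  k=2: S(2,0) = 10.0900; S(2,1) = 9.1300; S(2,2) = 8.2613
  k=3: S(3,0) = 10.6072; S(3,1) = 9.5980; S(3,2) = 8.6848; S(3,3) = 7.8585
Terminal payoffs V(N, i) = max(S_T - K, 0):
  V(3,0) = 1.947228; V(3,1) = 0.938009; V(3,2) = 0.024812; V(3,3) = 0.000000
Backward induction: V(k, i) = exp(-r*dt) * [p * V(k+1, i) + (1-p) * V(k+1, i+1)]; then take max(V_cont, immediate exercise) for American.
  V(2,0) = exp(-r*dt) * [p*1.947228 + (1-p)*0.938009] = 1.436258; exercise = 1.430009; V(2,0) = max -> 1.436258
  V(2,1) = exp(-r*dt) * [p*0.938009 + (1-p)*0.024812] = 0.476250; exercise = 0.470000; V(2,1) = max -> 0.476250
  V(2,2) = exp(-r*dt) * [p*0.024812 + (1-p)*0.000000] = 0.012266; exercise = 0.000000; V(2,2) = max -> 0.012266
  V(1,0) = exp(-r*dt) * [p*1.436258 + (1-p)*0.476250] = 0.950504; exercise = 0.938009; V(1,0) = max -> 0.950504
  V(1,1) = exp(-r*dt) * [p*0.476250 + (1-p)*0.012266] = 0.241636; exercise = 0.024812; V(1,1) = max -> 0.241636
  V(0,0) = exp(-r*dt) * [p*0.950504 + (1-p)*0.241636] = 0.591904; exercise = 0.470000; V(0,0) = max -> 0.591904


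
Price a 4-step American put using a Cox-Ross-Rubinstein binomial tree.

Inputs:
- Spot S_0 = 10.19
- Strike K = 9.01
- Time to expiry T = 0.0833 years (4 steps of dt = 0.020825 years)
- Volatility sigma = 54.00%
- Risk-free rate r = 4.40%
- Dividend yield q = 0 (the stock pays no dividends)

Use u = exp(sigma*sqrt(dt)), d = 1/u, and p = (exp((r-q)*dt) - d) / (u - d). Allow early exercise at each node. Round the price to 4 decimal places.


Answer: Price = V(0,0) = 0.1848

Derivation:
dt = T/N = 0.020825
u = exp(sigma*sqrt(dt)) = 1.081043; d = 1/u = 0.925032
p = (exp((r-q)*dt) - d) / (u - d) = 0.486404
Discount per step: exp(-r*dt) = 0.999084
Stock lattice S(k, i) with i counting down-moves:
  k=0: S(0,0) = 10.1900
  k=1: S(1,0) = 11.0158; S(1,1) = 9.4261
  k=2: S(2,0) = 11.9086; S(2,1) = 10.1900; S(2,2) = 8.7194
  k=3: S(3,0) = 12.8737; S(3,1) = 11.0158; S(3,2) = 9.4261; S(3,3) = 8.0658
  k=4: S(4,0) = 13.9170; S(4,1) = 11.9086; S(4,2) = 10.1900; S(4,3) = 8.7194; S(4,4) = 7.4611
Terminal payoffs V(N, i) = max(K - S_T, 0):
  V(4,0) = 0.000000; V(4,1) = 0.000000; V(4,2) = 0.000000; V(4,3) = 0.290574; V(4,4) = 1.548921
Backward induction: V(k, i) = exp(-r*dt) * [p * V(k+1, i) + (1-p) * V(k+1, i+1)]; then take max(V_cont, immediate exercise) for American.
  V(3,0) = exp(-r*dt) * [p*0.000000 + (1-p)*0.000000] = 0.000000; exercise = 0.000000; V(3,0) = max -> 0.000000
  V(3,1) = exp(-r*dt) * [p*0.000000 + (1-p)*0.000000] = 0.000000; exercise = 0.000000; V(3,1) = max -> 0.000000
  V(3,2) = exp(-r*dt) * [p*0.000000 + (1-p)*0.290574] = 0.149101; exercise = 0.000000; V(3,2) = max -> 0.149101
  V(3,3) = exp(-r*dt) * [p*0.290574 + (1-p)*1.548921] = 0.935997; exercise = 0.944250; V(3,3) = max -> 0.944250
  V(2,0) = exp(-r*dt) * [p*0.000000 + (1-p)*0.000000] = 0.000000; exercise = 0.000000; V(2,0) = max -> 0.000000
  V(2,1) = exp(-r*dt) * [p*0.000000 + (1-p)*0.149101] = 0.076507; exercise = 0.000000; V(2,1) = max -> 0.076507
  V(2,2) = exp(-r*dt) * [p*0.149101 + (1-p)*0.944250] = 0.556975; exercise = 0.290574; V(2,2) = max -> 0.556975
  V(1,0) = exp(-r*dt) * [p*0.000000 + (1-p)*0.076507] = 0.039258; exercise = 0.000000; V(1,0) = max -> 0.039258
  V(1,1) = exp(-r*dt) * [p*0.076507 + (1-p)*0.556975] = 0.322978; exercise = 0.000000; V(1,1) = max -> 0.322978
  V(0,0) = exp(-r*dt) * [p*0.039258 + (1-p)*0.322978] = 0.184806; exercise = 0.000000; V(0,0) = max -> 0.184806


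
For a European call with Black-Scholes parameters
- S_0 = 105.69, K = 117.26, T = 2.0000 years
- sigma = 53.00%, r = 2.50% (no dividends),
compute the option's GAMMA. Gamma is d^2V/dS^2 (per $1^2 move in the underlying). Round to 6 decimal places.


Answer: Gamma = 0.004810

Derivation:
d1 = 0.3028773016; d2 = -0.4466558864
phi(d1) = 0.3810571698; exp(-qT) = 1.0000000000; exp(-rT) = 0.9512294245
Gamma = exp(-qT) * phi(d1) / (S * sigma * sqrt(T)) = 1.0000000000 * 0.3810571698 / (105.6900 * 0.5300 * 1.4142135624) = 0.004810


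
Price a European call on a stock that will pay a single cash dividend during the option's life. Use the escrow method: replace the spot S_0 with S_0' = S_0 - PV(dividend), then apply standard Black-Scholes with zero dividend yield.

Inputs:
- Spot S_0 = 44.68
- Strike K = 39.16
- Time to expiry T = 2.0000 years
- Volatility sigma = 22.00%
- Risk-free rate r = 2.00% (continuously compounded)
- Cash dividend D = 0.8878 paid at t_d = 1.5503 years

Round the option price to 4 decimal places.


PV(D) = D * exp(-r * t_d) = 0.8878 * 0.96946976 = 0.86069525
S_0' = S_0 - PV(D) = 44.6800 - 0.86069525 = 43.81930475
d1 = (ln(S_0'/K) + (r + sigma^2/2)*T) / (sigma*sqrt(T)) = 0.64545559
d2 = d1 - sigma*sqrt(T) = 0.33432860
exp(-rT) = 0.96078944
N(d1) = 0.74068401; N(d2) = 0.63093420
C = S_0' * N(d1) - K * exp(-rT) * N(d2) = 43.81930475 * 0.74068401 - 39.1600 * 0.96078944 * 0.63093420 = 8.7177

Answer: Price = 8.7177


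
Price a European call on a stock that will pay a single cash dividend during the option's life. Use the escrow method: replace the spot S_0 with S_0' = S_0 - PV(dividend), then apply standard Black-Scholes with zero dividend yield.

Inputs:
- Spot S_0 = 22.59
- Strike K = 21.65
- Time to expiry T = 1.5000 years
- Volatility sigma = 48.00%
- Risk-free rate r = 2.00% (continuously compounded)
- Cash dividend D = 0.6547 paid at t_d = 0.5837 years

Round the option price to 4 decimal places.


Answer: Price = 5.4448

Derivation:
PV(D) = D * exp(-r * t_d) = 0.6547 * 0.98839388 = 0.64710147
S_0' = S_0 - PV(D) = 22.5900 - 0.64710147 = 21.94289853
d1 = (ln(S_0'/K) + (r + sigma^2/2)*T) / (sigma*sqrt(T)) = 0.36782848
d2 = d1 - sigma*sqrt(T) = -0.22004905
exp(-rT) = 0.97044553
N(d1) = 0.64349944; N(d2) = 0.41291648
C = S_0' * N(d1) - K * exp(-rT) * N(d2) = 21.94289853 * 0.64349944 - 21.6500 * 0.97044553 * 0.41291648 = 5.4448


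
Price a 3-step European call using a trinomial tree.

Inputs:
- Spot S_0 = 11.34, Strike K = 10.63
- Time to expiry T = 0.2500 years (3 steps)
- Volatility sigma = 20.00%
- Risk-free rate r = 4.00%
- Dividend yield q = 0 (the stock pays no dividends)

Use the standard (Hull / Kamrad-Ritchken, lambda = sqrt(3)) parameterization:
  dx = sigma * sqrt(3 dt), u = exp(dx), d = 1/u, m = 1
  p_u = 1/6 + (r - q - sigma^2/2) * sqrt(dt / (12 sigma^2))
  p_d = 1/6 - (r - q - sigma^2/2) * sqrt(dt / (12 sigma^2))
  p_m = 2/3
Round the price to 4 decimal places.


dt = T/N = 0.083333; dx = sigma*sqrt(3*dt) = 0.100000
u = exp(dx) = 1.105171; d = 1/u = 0.904837
p_u = 0.175000, p_m = 0.666667, p_d = 0.158333
Discount per step: exp(-r*dt) = 0.996672
Stock lattice S(k, j) with j the centered position index:
  k=0: S(0,+0) = 11.3400
  k=1: S(1,-1) = 10.2609; S(1,+0) = 11.3400; S(1,+1) = 12.5326
  k=2: S(2,-2) = 9.2844; S(2,-1) = 10.2609; S(2,+0) = 11.3400; S(2,+1) = 12.5326; S(2,+2) = 13.8507
  k=3: S(3,-3) = 8.4009; S(3,-2) = 9.2844; S(3,-1) = 10.2609; S(3,+0) = 11.3400; S(3,+1) = 12.5326; S(3,+2) = 13.8507; S(3,+3) = 15.3074
Terminal payoffs V(N, j) = max(S_T - K, 0):
  V(3,-3) = 0.000000; V(3,-2) = 0.000000; V(3,-1) = 0.000000; V(3,+0) = 0.710000; V(3,+1) = 1.902638; V(3,+2) = 3.220707; V(3,+3) = 4.677399
Backward induction: V(k, j) = exp(-r*dt) * [p_u * V(k+1, j+1) + p_m * V(k+1, j) + p_d * V(k+1, j-1)]
  V(2,-2) = exp(-r*dt) * [p_u*0.000000 + p_m*0.000000 + p_d*0.000000] = 0.000000
  V(2,-1) = exp(-r*dt) * [p_u*0.710000 + p_m*0.000000 + p_d*0.000000] = 0.123837
  V(2,+0) = exp(-r*dt) * [p_u*1.902638 + p_m*0.710000 + p_d*0.000000] = 0.803612
  V(2,+1) = exp(-r*dt) * [p_u*3.220707 + p_m*1.902638 + p_d*0.710000] = 1.937995
  V(2,+2) = exp(-r*dt) * [p_u*4.677399 + p_m*3.220707 + p_d*1.902638] = 3.256062
  V(1,-1) = exp(-r*dt) * [p_u*0.803612 + p_m*0.123837 + p_d*0.000000] = 0.222447
  V(1,+0) = exp(-r*dt) * [p_u*1.937995 + p_m*0.803612 + p_d*0.123837] = 0.891521
  V(1,+1) = exp(-r*dt) * [p_u*3.256062 + p_m*1.937995 + p_d*0.803612] = 1.982427
  V(0,+0) = exp(-r*dt) * [p_u*1.982427 + p_m*0.891521 + p_d*0.222447] = 0.973243

Answer: Price = V(0,0) = 0.9732


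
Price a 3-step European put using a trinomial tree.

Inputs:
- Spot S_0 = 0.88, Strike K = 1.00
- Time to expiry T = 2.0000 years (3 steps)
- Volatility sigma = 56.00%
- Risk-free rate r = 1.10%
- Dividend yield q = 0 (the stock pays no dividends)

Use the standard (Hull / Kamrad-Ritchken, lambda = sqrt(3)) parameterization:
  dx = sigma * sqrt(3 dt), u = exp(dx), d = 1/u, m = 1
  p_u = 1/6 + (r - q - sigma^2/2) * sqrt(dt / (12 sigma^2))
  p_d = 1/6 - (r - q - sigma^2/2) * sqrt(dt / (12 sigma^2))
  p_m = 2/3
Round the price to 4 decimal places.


Answer: Price = V(0,0) = 0.3286

Derivation:
dt = T/N = 0.666667; dx = sigma*sqrt(3*dt) = 0.791960
u = exp(dx) = 2.207718; d = 1/u = 0.452956
p_u = 0.105300, p_m = 0.666667, p_d = 0.228033
Discount per step: exp(-r*dt) = 0.992693
Stock lattice S(k, j) with j the centered position index:
  k=0: S(0,+0) = 0.8800
  k=1: S(1,-1) = 0.3986; S(1,+0) = 0.8800; S(1,+1) = 1.9428
  k=2: S(2,-2) = 0.1805; S(2,-1) = 0.3986; S(2,+0) = 0.8800; S(2,+1) = 1.9428; S(2,+2) = 4.2891
  k=3: S(3,-3) = 0.0818; S(3,-2) = 0.1805; S(3,-1) = 0.3986; S(3,+0) = 0.8800; S(3,+1) = 1.9428; S(3,+2) = 4.2891; S(3,+3) = 9.4692
Terminal payoffs V(N, j) = max(K - S_T, 0):
  V(3,-3) = 0.918219; V(3,-2) = 0.819451; V(3,-1) = 0.601398; V(3,+0) = 0.120000; V(3,+1) = 0.000000; V(3,+2) = 0.000000; V(3,+3) = 0.000000
Backward induction: V(k, j) = exp(-r*dt) * [p_u * V(k+1, j+1) + p_m * V(k+1, j) + p_d * V(k+1, j-1)]
  V(2,-2) = exp(-r*dt) * [p_u*0.601398 + p_m*0.819451 + p_d*0.918219] = 0.813028
  V(2,-1) = exp(-r*dt) * [p_u*0.120000 + p_m*0.601398 + p_d*0.819451] = 0.596043
  V(2,+0) = exp(-r*dt) * [p_u*0.000000 + p_m*0.120000 + p_d*0.601398] = 0.215552
  V(2,+1) = exp(-r*dt) * [p_u*0.000000 + p_m*0.000000 + p_d*0.120000] = 0.027164
  V(2,+2) = exp(-r*dt) * [p_u*0.000000 + p_m*0.000000 + p_d*0.000000] = 0.000000
  V(1,-1) = exp(-r*dt) * [p_u*0.215552 + p_m*0.596043 + p_d*0.813028] = 0.601034
  V(1,+0) = exp(-r*dt) * [p_u*0.027164 + p_m*0.215552 + p_d*0.596043] = 0.280416
  V(1,+1) = exp(-r*dt) * [p_u*0.000000 + p_m*0.027164 + p_d*0.215552] = 0.066771
  V(0,+0) = exp(-r*dt) * [p_u*0.066771 + p_m*0.280416 + p_d*0.601034] = 0.328612


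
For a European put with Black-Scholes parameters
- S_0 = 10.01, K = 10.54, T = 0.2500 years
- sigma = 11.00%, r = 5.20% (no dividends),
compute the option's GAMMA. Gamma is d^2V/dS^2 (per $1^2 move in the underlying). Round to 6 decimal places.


d1 = -0.6741899961; d2 = -0.7291899961
phi(d1) = 0.3178408133; exp(-qT) = 1.0000000000; exp(-rT) = 0.9870841350
Gamma = exp(-qT) * phi(d1) / (S * sigma * sqrt(T)) = 1.0000000000 * 0.3178408133 / (10.0100 * 0.1100 * 0.5000000000) = 0.577315

Answer: Gamma = 0.577315


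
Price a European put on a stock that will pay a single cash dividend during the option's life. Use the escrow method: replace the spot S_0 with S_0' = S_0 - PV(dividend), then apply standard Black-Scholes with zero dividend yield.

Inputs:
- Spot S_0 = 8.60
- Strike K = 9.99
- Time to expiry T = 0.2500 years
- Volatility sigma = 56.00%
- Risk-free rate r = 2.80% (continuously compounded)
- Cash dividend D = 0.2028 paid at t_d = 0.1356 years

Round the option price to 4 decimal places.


Answer: Price = 1.9547

Derivation:
PV(D) = D * exp(-r * t_d) = 0.2028 * 0.99621040 = 0.20203147
S_0' = S_0 - PV(D) = 8.6000 - 0.20203147 = 8.39796853
d1 = (ln(S_0'/K) + (r + sigma^2/2)*T) / (sigma*sqrt(T)) = -0.45498128
d2 = d1 - sigma*sqrt(T) = -0.73498128
exp(-rT) = 0.99302444
N(-d1) = 0.67543865; N(-d2) = 0.76882455
P = K * exp(-rT) * N(-d2) - S_0' * N(-d1) = 9.9900 * 0.99302444 * 0.76882455 - 8.39796853 * 0.67543865 = 1.9547


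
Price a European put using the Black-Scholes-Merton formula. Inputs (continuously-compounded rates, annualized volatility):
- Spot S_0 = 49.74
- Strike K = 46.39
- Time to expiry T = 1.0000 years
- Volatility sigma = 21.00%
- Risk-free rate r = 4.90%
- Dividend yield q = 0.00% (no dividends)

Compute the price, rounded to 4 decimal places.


Answer: Price = 1.7507

Derivation:
d1 = (ln(S/K) + (r - q + 0.5*sigma^2) * T) / (sigma * sqrt(T)) = 0.67035962
d2 = d1 - sigma * sqrt(T) = 0.46035962
exp(-rT) = 0.95218113; exp(-qT) = 1.00000000
P = K * exp(-rT) * N(-d2) - S_0 * exp(-qT) * N(-d1)
N(-d1) = 0.25131429; N(-d2) = 0.32262906
P = 46.3900 * 0.95218113 * 0.32262906 - 49.7400 * 1.00000000 * 0.25131429 = 1.7507


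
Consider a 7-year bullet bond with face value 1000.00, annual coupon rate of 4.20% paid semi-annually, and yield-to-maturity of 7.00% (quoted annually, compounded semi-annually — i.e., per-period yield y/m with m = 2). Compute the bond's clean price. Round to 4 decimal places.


Coupon per period c = face * coupon_rate / m = 21.000000
Periods per year m = 2; per-period yield y/m = 0.035000
Number of cashflows N = 14
Cashflows (t years, CF_t, discount factor 1/(1+y/m)^(m*t), PV):
  t = 0.5000: CF_t = 21.000000, DF = 0.966184, PV = 20.289855
  t = 1.0000: CF_t = 21.000000, DF = 0.933511, PV = 19.603725
  t = 1.5000: CF_t = 21.000000, DF = 0.901943, PV = 18.940797
  t = 2.0000: CF_t = 21.000000, DF = 0.871442, PV = 18.300287
  t = 2.5000: CF_t = 21.000000, DF = 0.841973, PV = 17.681437
  t = 3.0000: CF_t = 21.000000, DF = 0.813501, PV = 17.083514
  t = 3.5000: CF_t = 21.000000, DF = 0.785991, PV = 16.505810
  t = 4.0000: CF_t = 21.000000, DF = 0.759412, PV = 15.947643
  t = 4.5000: CF_t = 21.000000, DF = 0.733731, PV = 15.408350
  t = 5.0000: CF_t = 21.000000, DF = 0.708919, PV = 14.887295
  t = 5.5000: CF_t = 21.000000, DF = 0.684946, PV = 14.383860
  t = 6.0000: CF_t = 21.000000, DF = 0.661783, PV = 13.897449
  t = 6.5000: CF_t = 21.000000, DF = 0.639404, PV = 13.427487
  t = 7.0000: CF_t = 1021.000000, DF = 0.617782, PV = 630.755208
Price P = sum_t PV_t = 847.112716

Answer: Price = 847.1127


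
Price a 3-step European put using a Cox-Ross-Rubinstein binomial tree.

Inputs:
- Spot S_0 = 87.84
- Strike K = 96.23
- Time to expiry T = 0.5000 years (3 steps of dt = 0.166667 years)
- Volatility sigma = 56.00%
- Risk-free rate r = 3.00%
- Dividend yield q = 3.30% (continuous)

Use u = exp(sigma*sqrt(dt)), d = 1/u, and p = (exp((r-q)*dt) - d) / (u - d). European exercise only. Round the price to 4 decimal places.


dt = T/N = 0.166667
u = exp(sigma*sqrt(dt)) = 1.256863; d = 1/u = 0.795632
p = (exp((r-q)*dt) - d) / (u - d) = 0.442009
Discount per step: exp(-r*dt) = 0.995012
Stock lattice S(k, i) with i counting down-moves:
  k=0: S(0,0) = 87.8400
  k=1: S(1,0) = 110.4029; S(1,1) = 69.8883
  k=2: S(2,0) = 138.7613; S(2,1) = 87.8400; S(2,2) = 55.6053
  k=3: S(3,0) = 174.4039; S(3,1) = 110.4029; S(3,2) = 69.8883; S(3,3) = 44.2413
Terminal payoffs V(N, i) = max(K - S_T, 0):
  V(3,0) = 0.000000; V(3,1) = 0.000000; V(3,2) = 26.341722; V(3,3) = 51.988651
Backward induction: V(k, i) = exp(-r*dt) * [p * V(k+1, i) + (1-p) * V(k+1, i+1)].
  V(2,0) = exp(-r*dt) * [p*0.000000 + (1-p)*0.000000] = 0.000000
  V(2,1) = exp(-r*dt) * [p*0.000000 + (1-p)*26.341722] = 14.625132
  V(2,2) = exp(-r*dt) * [p*26.341722 + (1-p)*51.988651] = 40.449720
  V(1,0) = exp(-r*dt) * [p*0.000000 + (1-p)*14.625132] = 8.119989
  V(1,1) = exp(-r*dt) * [p*14.625132 + (1-p)*40.449720] = 28.890204
  V(0,0) = exp(-r*dt) * [p*8.119989 + (1-p)*28.890204] = 19.611278

Answer: Price = V(0,0) = 19.6113


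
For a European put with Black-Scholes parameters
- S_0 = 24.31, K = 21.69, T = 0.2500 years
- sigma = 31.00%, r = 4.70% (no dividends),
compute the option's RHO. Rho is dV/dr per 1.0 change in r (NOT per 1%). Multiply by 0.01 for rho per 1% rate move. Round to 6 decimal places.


d1 = 0.8890255709; d2 = 0.7340255709
phi(d1) = 0.2687102101; exp(-qT) = 1.0000000000; exp(-rT) = 0.9883187617
N(-d2) = 0.2314665768
Rho = -K*T*exp(-rT)*N(-d2) = -21.6900 * 0.2500 * 0.9883187617 * 0.2314665768 = -1.240466

Answer: Rho = -1.240466


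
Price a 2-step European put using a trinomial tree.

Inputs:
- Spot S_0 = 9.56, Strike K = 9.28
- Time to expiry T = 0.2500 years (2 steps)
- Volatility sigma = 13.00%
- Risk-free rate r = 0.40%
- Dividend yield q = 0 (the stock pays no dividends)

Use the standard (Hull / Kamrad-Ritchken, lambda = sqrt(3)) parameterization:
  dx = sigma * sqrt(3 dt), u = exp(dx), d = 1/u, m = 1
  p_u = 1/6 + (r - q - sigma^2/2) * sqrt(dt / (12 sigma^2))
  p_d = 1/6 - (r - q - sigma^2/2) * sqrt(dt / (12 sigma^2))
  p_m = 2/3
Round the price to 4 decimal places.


Answer: Price = V(0,0) = 0.1349

Derivation:
dt = T/N = 0.125000; dx = sigma*sqrt(3*dt) = 0.079608
u = exp(dx) = 1.082863; d = 1/u = 0.923478
p_u = 0.163173, p_m = 0.666667, p_d = 0.170160
Discount per step: exp(-r*dt) = 0.999500
Stock lattice S(k, j) with j the centered position index:
  k=0: S(0,+0) = 9.5600
  k=1: S(1,-1) = 8.8284; S(1,+0) = 9.5600; S(1,+1) = 10.3522
  k=2: S(2,-2) = 8.1529; S(2,-1) = 8.8284; S(2,+0) = 9.5600; S(2,+1) = 10.3522; S(2,+2) = 11.2100
Terminal payoffs V(N, j) = max(K - S_T, 0):
  V(2,-2) = 1.127123; V(2,-1) = 0.451551; V(2,+0) = 0.000000; V(2,+1) = 0.000000; V(2,+2) = 0.000000
Backward induction: V(k, j) = exp(-r*dt) * [p_u * V(k+1, j+1) + p_m * V(k+1, j) + p_d * V(k+1, j-1)]
  V(1,-1) = exp(-r*dt) * [p_u*0.000000 + p_m*0.451551 + p_d*1.127123] = 0.492579
  V(1,+0) = exp(-r*dt) * [p_u*0.000000 + p_m*0.000000 + p_d*0.451551] = 0.076798
  V(1,+1) = exp(-r*dt) * [p_u*0.000000 + p_m*0.000000 + p_d*0.000000] = 0.000000
  V(0,+0) = exp(-r*dt) * [p_u*0.000000 + p_m*0.076798 + p_d*0.492579] = 0.134948


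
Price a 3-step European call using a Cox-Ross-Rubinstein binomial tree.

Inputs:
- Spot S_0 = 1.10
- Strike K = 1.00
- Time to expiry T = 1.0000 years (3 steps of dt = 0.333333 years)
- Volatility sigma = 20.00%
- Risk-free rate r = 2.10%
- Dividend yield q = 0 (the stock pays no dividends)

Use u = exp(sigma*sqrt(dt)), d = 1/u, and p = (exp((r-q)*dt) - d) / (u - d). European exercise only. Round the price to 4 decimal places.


Answer: Price = V(0,0) = 0.1550

Derivation:
dt = T/N = 0.333333
u = exp(sigma*sqrt(dt)) = 1.122401; d = 1/u = 0.890947
p = (exp((r-q)*dt) - d) / (u - d) = 0.501514
Discount per step: exp(-r*dt) = 0.993024
Stock lattice S(k, i) with i counting down-moves:
  k=0: S(0,0) = 1.1000
  k=1: S(1,0) = 1.2346; S(1,1) = 0.9800
  k=2: S(2,0) = 1.3858; S(2,1) = 1.1000; S(2,2) = 0.8732
  k=3: S(3,0) = 1.5554; S(3,1) = 1.2346; S(3,2) = 0.9800; S(3,3) = 0.7779
Terminal payoffs V(N, i) = max(S_T - K, 0):
  V(3,0) = 0.555381; V(3,1) = 0.234641; V(3,2) = 0.000000; V(3,3) = 0.000000
Backward induction: V(k, i) = exp(-r*dt) * [p * V(k+1, i) + (1-p) * V(k+1, i+1)].
  V(2,0) = exp(-r*dt) * [p*0.555381 + (1-p)*0.234641] = 0.392738
  V(2,1) = exp(-r*dt) * [p*0.234641 + (1-p)*0.000000] = 0.116855
  V(2,2) = exp(-r*dt) * [p*0.000000 + (1-p)*0.000000] = 0.000000
  V(1,0) = exp(-r*dt) * [p*0.392738 + (1-p)*0.116855] = 0.253434
  V(1,1) = exp(-r*dt) * [p*0.116855 + (1-p)*0.000000] = 0.058196
  V(0,0) = exp(-r*dt) * [p*0.253434 + (1-p)*0.058196] = 0.155021


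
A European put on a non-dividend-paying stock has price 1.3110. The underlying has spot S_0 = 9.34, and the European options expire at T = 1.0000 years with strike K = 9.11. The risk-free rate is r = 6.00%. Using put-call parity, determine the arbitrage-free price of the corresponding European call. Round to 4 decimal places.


Answer: Call price = 2.0715

Derivation:
Put-call parity: C - P = S_0 * exp(-qT) - K * exp(-rT).
S_0 * exp(-qT) = 9.3400 * 1.00000000 = 9.34000000
K * exp(-rT) = 9.1100 * 0.94176453 = 8.57947490
C = P + S*exp(-qT) - K*exp(-rT)
C = 1.3110 + 9.34000000 - 8.57947490 = 2.0715


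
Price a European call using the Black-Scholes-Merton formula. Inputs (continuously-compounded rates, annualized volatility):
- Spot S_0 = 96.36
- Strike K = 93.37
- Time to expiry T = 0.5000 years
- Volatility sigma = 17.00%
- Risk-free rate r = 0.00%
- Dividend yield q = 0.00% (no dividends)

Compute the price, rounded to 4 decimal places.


d1 = (ln(S/K) + (r - q + 0.5*sigma^2) * T) / (sigma * sqrt(T)) = 0.32232492
d2 = d1 - sigma * sqrt(T) = 0.20211677
exp(-rT) = 1.00000000; exp(-qT) = 1.00000000
C = S_0 * exp(-qT) * N(d1) - K * exp(-rT) * N(d2)
N(d1) = 0.62639672; N(d2) = 0.58008728
C = 96.3600 * 1.00000000 * 0.62639672 - 93.3700 * 1.00000000 * 0.58008728 = 6.1968

Answer: Price = 6.1968


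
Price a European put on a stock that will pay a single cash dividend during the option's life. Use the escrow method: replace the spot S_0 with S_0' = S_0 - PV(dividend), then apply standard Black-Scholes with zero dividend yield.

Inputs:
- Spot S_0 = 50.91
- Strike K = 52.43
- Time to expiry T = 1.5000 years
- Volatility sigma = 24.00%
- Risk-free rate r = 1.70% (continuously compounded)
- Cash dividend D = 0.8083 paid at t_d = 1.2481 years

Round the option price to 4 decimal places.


PV(D) = D * exp(-r * t_d) = 0.8083 * 0.97900581 = 0.79133040
S_0' = S_0 - PV(D) = 50.9100 - 0.79133040 = 50.11866960
d1 = (ln(S_0'/K) + (r + sigma^2/2)*T) / (sigma*sqrt(T)) = 0.08033863
d2 = d1 - sigma*sqrt(T) = -0.21360014
exp(-rT) = 0.97482238
N(-d1) = 0.46798397; N(-d2) = 0.58457055
P = K * exp(-rT) * N(-d2) - S_0' * N(-d1) = 52.4300 * 0.97482238 * 0.58457055 - 50.11866960 * 0.46798397 = 6.4226

Answer: Price = 6.4226


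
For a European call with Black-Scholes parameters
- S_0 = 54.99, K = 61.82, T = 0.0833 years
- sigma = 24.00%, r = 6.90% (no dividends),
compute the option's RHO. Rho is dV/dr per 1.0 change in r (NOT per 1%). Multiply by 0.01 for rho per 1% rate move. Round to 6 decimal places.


d1 = -1.5725670115; d2 = -1.6418351860
phi(d1) = 0.1158542856; exp(-qT) = 1.0000000000; exp(-rT) = 0.9942687864
N(d2) = 0.0503120824
Rho = K*T*exp(-rT)*N(d2) = 61.8200 * 0.0833 * 0.9942687864 * 0.0503120824 = 0.257603

Answer: Rho = 0.257603


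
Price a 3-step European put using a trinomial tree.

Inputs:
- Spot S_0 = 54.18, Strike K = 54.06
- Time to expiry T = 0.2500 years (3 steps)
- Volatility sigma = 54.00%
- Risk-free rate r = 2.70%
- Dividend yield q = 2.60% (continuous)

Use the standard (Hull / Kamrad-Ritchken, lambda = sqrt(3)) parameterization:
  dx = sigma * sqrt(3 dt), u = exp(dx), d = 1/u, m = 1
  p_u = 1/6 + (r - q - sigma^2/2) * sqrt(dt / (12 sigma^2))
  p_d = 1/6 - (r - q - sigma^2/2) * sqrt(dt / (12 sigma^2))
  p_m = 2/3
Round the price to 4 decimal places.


Answer: Price = V(0,0) = 5.1711

Derivation:
dt = T/N = 0.083333; dx = sigma*sqrt(3*dt) = 0.270000
u = exp(dx) = 1.309964; d = 1/u = 0.763379
p_u = 0.144321, p_m = 0.666667, p_d = 0.189012
Discount per step: exp(-r*dt) = 0.997753
Stock lattice S(k, j) with j the centered position index:
  k=0: S(0,+0) = 54.1800
  k=1: S(1,-1) = 41.3599; S(1,+0) = 54.1800; S(1,+1) = 70.9739
  k=2: S(2,-2) = 31.5733; S(2,-1) = 41.3599; S(2,+0) = 54.1800; S(2,+1) = 70.9739; S(2,+2) = 92.9733
  k=3: S(3,-3) = 24.1024; S(3,-2) = 31.5733; S(3,-1) = 41.3599; S(3,+0) = 54.1800; S(3,+1) = 70.9739; S(3,+2) = 92.9733; S(3,+3) = 121.7917
Terminal payoffs V(N, j) = max(K - S_T, 0):
  V(3,-3) = 29.957590; V(3,-2) = 22.486700; V(3,-1) = 12.700099; V(3,+0) = 0.000000; V(3,+1) = 0.000000; V(3,+2) = 0.000000; V(3,+3) = 0.000000
Backward induction: V(k, j) = exp(-r*dt) * [p_u * V(k+1, j+1) + p_m * V(k+1, j) + p_d * V(k+1, j-1)]
  V(2,-2) = exp(-r*dt) * [p_u*12.700099 + p_m*22.486700 + p_d*29.957590] = 22.435841
  V(2,-1) = exp(-r*dt) * [p_u*0.000000 + p_m*12.700099 + p_d*22.486700] = 12.688415
  V(2,+0) = exp(-r*dt) * [p_u*0.000000 + p_m*0.000000 + p_d*12.700099] = 2.395081
  V(2,+1) = exp(-r*dt) * [p_u*0.000000 + p_m*0.000000 + p_d*0.000000] = 0.000000
  V(2,+2) = exp(-r*dt) * [p_u*0.000000 + p_m*0.000000 + p_d*0.000000] = 0.000000
  V(1,-1) = exp(-r*dt) * [p_u*2.395081 + p_m*12.688415 + p_d*22.435841] = 13.015936
  V(1,+0) = exp(-r*dt) * [p_u*0.000000 + p_m*2.395081 + p_d*12.688415] = 3.986009
  V(1,+1) = exp(-r*dt) * [p_u*0.000000 + p_m*0.000000 + p_d*2.395081] = 0.451682
  V(0,+0) = exp(-r*dt) * [p_u*0.451682 + p_m*3.986009 + p_d*13.015936] = 5.171051


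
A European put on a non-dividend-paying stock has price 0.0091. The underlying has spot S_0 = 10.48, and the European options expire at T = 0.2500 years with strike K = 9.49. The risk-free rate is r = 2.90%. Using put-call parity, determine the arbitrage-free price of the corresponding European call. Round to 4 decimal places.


Put-call parity: C - P = S_0 * exp(-qT) - K * exp(-rT).
S_0 * exp(-qT) = 10.4800 * 1.00000000 = 10.48000000
K * exp(-rT) = 9.4900 * 0.99277622 = 9.42144631
C = P + S*exp(-qT) - K*exp(-rT)
C = 0.0091 + 10.48000000 - 9.42144631 = 1.0677

Answer: Call price = 1.0677


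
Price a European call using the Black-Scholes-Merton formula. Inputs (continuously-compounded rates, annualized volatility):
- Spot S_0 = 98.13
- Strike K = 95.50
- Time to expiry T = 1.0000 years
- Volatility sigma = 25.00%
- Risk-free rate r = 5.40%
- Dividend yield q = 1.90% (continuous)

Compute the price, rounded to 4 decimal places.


d1 = (ln(S/K) + (r - q + 0.5*sigma^2) * T) / (sigma * sqrt(T)) = 0.37366753
d2 = d1 - sigma * sqrt(T) = 0.12366753
exp(-rT) = 0.94743211; exp(-qT) = 0.98117936
C = S_0 * exp(-qT) * N(d1) - K * exp(-rT) * N(d2)
N(d1) = 0.64567416; N(d2) = 0.54921074
C = 98.1300 * 0.98117936 * 0.64567416 - 95.5000 * 0.94743211 * 0.54921074 = 12.4751

Answer: Price = 12.4751


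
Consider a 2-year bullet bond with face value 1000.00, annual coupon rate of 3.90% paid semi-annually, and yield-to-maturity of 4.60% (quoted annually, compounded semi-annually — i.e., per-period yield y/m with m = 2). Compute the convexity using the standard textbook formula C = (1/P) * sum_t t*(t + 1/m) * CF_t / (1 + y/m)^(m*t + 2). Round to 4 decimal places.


Coupon per period c = face * coupon_rate / m = 19.500000
Periods per year m = 2; per-period yield y/m = 0.023000
Number of cashflows N = 4
Cashflows (t years, CF_t, discount factor 1/(1+y/m)^(m*t), PV):
  t = 0.5000: CF_t = 19.500000, DF = 0.977517, PV = 19.061584
  t = 1.0000: CF_t = 19.500000, DF = 0.955540, PV = 18.633024
  t = 1.5000: CF_t = 19.500000, DF = 0.934056, PV = 18.214100
  t = 2.0000: CF_t = 1019.500000, DF = 0.913056, PV = 930.860700
Price P = sum_t PV_t = 986.769407
Convexity numerator sum_t t*(t + 1/m) * CF_t / (1+y/m)^(m*t + 2):
  t = 0.5000: term = 9.107050
  t = 1.0000: term = 26.706891
  t = 1.5000: term = 52.212886
  t = 2.0000: term = 4447.371741
Convexity = (1/P) * sum = 4535.398568 / 986.769407 = 4.596209

Answer: Convexity = 4.5962


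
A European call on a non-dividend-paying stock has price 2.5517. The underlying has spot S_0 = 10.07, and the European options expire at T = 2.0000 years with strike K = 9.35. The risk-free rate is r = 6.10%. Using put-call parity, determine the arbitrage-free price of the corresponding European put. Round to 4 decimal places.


Answer: Put price = 0.7578

Derivation:
Put-call parity: C - P = S_0 * exp(-qT) - K * exp(-rT).
S_0 * exp(-qT) = 10.0700 * 1.00000000 = 10.07000000
K * exp(-rT) = 9.3500 * 0.88514837 = 8.27613725
P = C - S*exp(-qT) + K*exp(-rT)
P = 2.5517 - 10.07000000 + 8.27613725 = 0.7578


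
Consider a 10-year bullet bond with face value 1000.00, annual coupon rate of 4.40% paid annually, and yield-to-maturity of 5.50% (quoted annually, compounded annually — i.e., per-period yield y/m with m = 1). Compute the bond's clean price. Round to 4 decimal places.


Answer: Price = 917.0861

Derivation:
Coupon per period c = face * coupon_rate / m = 44.000000
Periods per year m = 1; per-period yield y/m = 0.055000
Number of cashflows N = 10
Cashflows (t years, CF_t, discount factor 1/(1+y/m)^(m*t), PV):
  t = 1.0000: CF_t = 44.000000, DF = 0.947867, PV = 41.706161
  t = 2.0000: CF_t = 44.000000, DF = 0.898452, PV = 39.531906
  t = 3.0000: CF_t = 44.000000, DF = 0.851614, PV = 37.471001
  t = 4.0000: CF_t = 44.000000, DF = 0.807217, PV = 35.517537
  t = 5.0000: CF_t = 44.000000, DF = 0.765134, PV = 33.665912
  t = 6.0000: CF_t = 44.000000, DF = 0.725246, PV = 31.910817
  t = 7.0000: CF_t = 44.000000, DF = 0.687437, PV = 30.247220
  t = 8.0000: CF_t = 44.000000, DF = 0.651599, PV = 28.670350
  t = 9.0000: CF_t = 44.000000, DF = 0.617629, PV = 27.175687
  t = 10.0000: CF_t = 1044.000000, DF = 0.585431, PV = 611.189525
Price P = sum_t PV_t = 917.086116


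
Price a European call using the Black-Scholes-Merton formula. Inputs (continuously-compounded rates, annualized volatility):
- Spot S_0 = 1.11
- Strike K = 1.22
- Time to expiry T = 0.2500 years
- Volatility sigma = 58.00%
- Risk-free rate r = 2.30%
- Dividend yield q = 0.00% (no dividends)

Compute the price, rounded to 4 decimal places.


d1 = (ln(S/K) + (r - q + 0.5*sigma^2) * T) / (sigma * sqrt(T)) = -0.16100291
d2 = d1 - sigma * sqrt(T) = -0.45100291
exp(-rT) = 0.99426650; exp(-qT) = 1.00000000
C = S_0 * exp(-qT) * N(d1) - K * exp(-rT) * N(d2)
N(d1) = 0.43604555; N(d2) = 0.32599373
C = 1.1100 * 1.00000000 * 0.43604555 - 1.2200 * 0.99426650 * 0.32599373 = 0.0886

Answer: Price = 0.0886


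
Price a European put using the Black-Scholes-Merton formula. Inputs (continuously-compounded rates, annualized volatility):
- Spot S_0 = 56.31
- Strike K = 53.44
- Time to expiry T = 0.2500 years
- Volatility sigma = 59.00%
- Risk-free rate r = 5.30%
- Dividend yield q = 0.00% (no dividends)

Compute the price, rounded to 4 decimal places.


d1 = (ln(S/K) + (r - q + 0.5*sigma^2) * T) / (sigma * sqrt(T)) = 0.36974614
d2 = d1 - sigma * sqrt(T) = 0.07474614
exp(-rT) = 0.98683739; exp(-qT) = 1.00000000
P = K * exp(-rT) * N(-d2) - S_0 * exp(-qT) * N(-d1)
N(-d1) = 0.35578583; N(-d2) = 0.47020835
P = 53.4400 * 0.98683739 * 0.47020835 - 56.3100 * 1.00000000 * 0.35578583 = 4.7629

Answer: Price = 4.7629


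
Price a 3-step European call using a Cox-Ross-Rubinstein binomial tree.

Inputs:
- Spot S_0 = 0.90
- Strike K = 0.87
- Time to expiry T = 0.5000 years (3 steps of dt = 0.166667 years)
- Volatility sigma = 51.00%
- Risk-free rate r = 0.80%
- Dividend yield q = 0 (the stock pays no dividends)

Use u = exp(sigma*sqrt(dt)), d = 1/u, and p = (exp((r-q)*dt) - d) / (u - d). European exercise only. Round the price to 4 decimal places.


Answer: Price = V(0,0) = 0.1538

Derivation:
dt = T/N = 0.166667
u = exp(sigma*sqrt(dt)) = 1.231468; d = 1/u = 0.812039
p = (exp((r-q)*dt) - d) / (u - d) = 0.451317
Discount per step: exp(-r*dt) = 0.998668
Stock lattice S(k, i) with i counting down-moves:
  k=0: S(0,0) = 0.9000
  k=1: S(1,0) = 1.1083; S(1,1) = 0.7308
  k=2: S(2,0) = 1.3649; S(2,1) = 0.9000; S(2,2) = 0.5935
  k=3: S(3,0) = 1.6808; S(3,1) = 1.1083; S(3,2) = 0.7308; S(3,3) = 0.4819
Terminal payoffs V(N, i) = max(S_T - K, 0):
  V(3,0) = 0.810782; V(3,1) = 0.238321; V(3,2) = 0.000000; V(3,3) = 0.000000
Backward induction: V(k, i) = exp(-r*dt) * [p * V(k+1, i) + (1-p) * V(k+1, i+1)].
  V(2,0) = exp(-r*dt) * [p*0.810782 + (1-p)*0.238321] = 0.496020
  V(2,1) = exp(-r*dt) * [p*0.238321 + (1-p)*0.000000] = 0.107415
  V(2,2) = exp(-r*dt) * [p*0.000000 + (1-p)*0.000000] = 0.000000
  V(1,0) = exp(-r*dt) * [p*0.496020 + (1-p)*0.107415] = 0.282422
  V(1,1) = exp(-r*dt) * [p*0.107415 + (1-p)*0.000000] = 0.048414
  V(0,0) = exp(-r*dt) * [p*0.282422 + (1-p)*0.048414] = 0.153820


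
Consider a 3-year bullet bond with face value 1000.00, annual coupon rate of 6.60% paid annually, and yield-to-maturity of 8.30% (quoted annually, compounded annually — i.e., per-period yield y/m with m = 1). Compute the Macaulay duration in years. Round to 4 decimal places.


Coupon per period c = face * coupon_rate / m = 66.000000
Periods per year m = 1; per-period yield y/m = 0.083000
Number of cashflows N = 3
Cashflows (t years, CF_t, discount factor 1/(1+y/m)^(m*t), PV):
  t = 1.0000: CF_t = 66.000000, DF = 0.923361, PV = 60.941828
  t = 2.0000: CF_t = 66.000000, DF = 0.852596, PV = 56.271310
  t = 3.0000: CF_t = 1066.000000, DF = 0.787254, PV = 839.212289
Price P = sum_t PV_t = 956.425427
Macaulay numerator sum_t t * PV_t:
  t * PV_t at t = 1.0000: 60.941828
  t * PV_t at t = 2.0000: 112.542619
  t * PV_t at t = 3.0000: 2517.636867
Macaulay duration D = (sum_t t * PV_t) / P = 2691.121314 / 956.425427 = 2.813728

Answer: Macaulay duration = 2.8137 years


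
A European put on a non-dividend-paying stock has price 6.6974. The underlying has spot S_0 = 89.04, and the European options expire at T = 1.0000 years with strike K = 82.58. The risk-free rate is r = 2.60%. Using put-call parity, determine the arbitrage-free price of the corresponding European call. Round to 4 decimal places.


Put-call parity: C - P = S_0 * exp(-qT) - K * exp(-rT).
S_0 * exp(-qT) = 89.0400 * 1.00000000 = 89.04000000
K * exp(-rT) = 82.5800 * 0.97433509 = 80.46059170
C = P + S*exp(-qT) - K*exp(-rT)
C = 6.6974 + 89.04000000 - 80.46059170 = 15.2768

Answer: Call price = 15.2768


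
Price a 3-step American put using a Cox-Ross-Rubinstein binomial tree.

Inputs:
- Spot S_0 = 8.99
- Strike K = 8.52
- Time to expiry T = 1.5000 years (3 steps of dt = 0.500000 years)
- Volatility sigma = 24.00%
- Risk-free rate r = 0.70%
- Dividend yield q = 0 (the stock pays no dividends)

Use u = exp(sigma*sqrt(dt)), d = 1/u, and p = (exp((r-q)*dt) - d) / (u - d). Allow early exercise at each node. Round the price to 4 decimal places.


Answer: Price = V(0,0) = 0.8399

Derivation:
dt = T/N = 0.500000
u = exp(sigma*sqrt(dt)) = 1.184956; d = 1/u = 0.843913
p = (exp((r-q)*dt) - d) / (u - d) = 0.467956
Discount per step: exp(-r*dt) = 0.996506
Stock lattice S(k, i) with i counting down-moves:
  k=0: S(0,0) = 8.9900
  k=1: S(1,0) = 10.6528; S(1,1) = 7.5868
  k=2: S(2,0) = 12.6230; S(2,1) = 8.9900; S(2,2) = 6.4026
  k=3: S(3,0) = 14.9578; S(3,1) = 10.6528; S(3,2) = 7.5868; S(3,3) = 5.4032
Terminal payoffs V(N, i) = max(K - S_T, 0):
  V(3,0) = 0.000000; V(3,1) = 0.000000; V(3,2) = 0.933220; V(3,3) = 3.116775
Backward induction: V(k, i) = exp(-r*dt) * [p * V(k+1, i) + (1-p) * V(k+1, i+1)]; then take max(V_cont, immediate exercise) for American.
  V(2,0) = exp(-r*dt) * [p*0.000000 + (1-p)*0.000000] = 0.000000; exercise = 0.000000; V(2,0) = max -> 0.000000
  V(2,1) = exp(-r*dt) * [p*0.000000 + (1-p)*0.933220] = 0.494780; exercise = 0.000000; V(2,1) = max -> 0.494780
  V(2,2) = exp(-r*dt) * [p*0.933220 + (1-p)*3.116775] = 2.087649; exercise = 2.117416; V(2,2) = max -> 2.117416
  V(1,0) = exp(-r*dt) * [p*0.000000 + (1-p)*0.494780] = 0.262325; exercise = 0.000000; V(1,0) = max -> 0.262325
  V(1,1) = exp(-r*dt) * [p*0.494780 + (1-p)*2.117416] = 1.353349; exercise = 0.933220; V(1,1) = max -> 1.353349
  V(0,0) = exp(-r*dt) * [p*0.262325 + (1-p)*1.353349] = 0.839854; exercise = 0.000000; V(0,0) = max -> 0.839854
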